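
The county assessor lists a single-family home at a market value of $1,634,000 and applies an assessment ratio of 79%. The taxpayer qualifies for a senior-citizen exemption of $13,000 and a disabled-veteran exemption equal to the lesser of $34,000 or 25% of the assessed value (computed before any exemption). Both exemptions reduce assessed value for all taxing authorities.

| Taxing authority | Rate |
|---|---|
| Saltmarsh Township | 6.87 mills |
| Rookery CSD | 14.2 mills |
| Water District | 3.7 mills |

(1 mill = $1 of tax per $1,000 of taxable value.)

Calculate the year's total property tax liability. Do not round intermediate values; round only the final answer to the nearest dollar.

$30,810

Assessed value = $1,634,000 × 0.79 = $1,290,860
Disabled-veteran exemption = min($34,000, 25% × $1,290,860) = min($34,000, $322,715) = $34,000 (dollar cap binds)
Taxable value = $1,290,860 − $13,000 − $34,000 = $1,243,860
Saltmarsh Township: $1,243,860 × 0.00687 = $8,545.3182
Rookery CSD: $1,243,860 × 0.0142 = $17,662.812
Water District: $1,243,860 × 0.0037 = $4,602.282
Total = $30,810.4122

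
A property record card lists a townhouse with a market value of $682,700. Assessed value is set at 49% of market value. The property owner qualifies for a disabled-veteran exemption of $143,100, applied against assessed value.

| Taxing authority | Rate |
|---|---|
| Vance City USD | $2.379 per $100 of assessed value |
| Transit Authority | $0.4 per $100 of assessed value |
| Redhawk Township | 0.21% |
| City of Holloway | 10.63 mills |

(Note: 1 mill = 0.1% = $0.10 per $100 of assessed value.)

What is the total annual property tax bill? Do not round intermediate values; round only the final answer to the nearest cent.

$7,756.46

Assessed value = $682,700 × 0.49 = $334,523
Taxable value = $334,523 − $143,100 = $191,423
Vance City USD: $191,423 × 0.02379 = $4,553.95317
Transit Authority: $191,423 × 0.004 = $765.692
Redhawk Township: $191,423 × 0.0021 = $401.9883
City of Holloway: $191,423 × 0.01063 = $2,034.82649
Total = $7,756.45996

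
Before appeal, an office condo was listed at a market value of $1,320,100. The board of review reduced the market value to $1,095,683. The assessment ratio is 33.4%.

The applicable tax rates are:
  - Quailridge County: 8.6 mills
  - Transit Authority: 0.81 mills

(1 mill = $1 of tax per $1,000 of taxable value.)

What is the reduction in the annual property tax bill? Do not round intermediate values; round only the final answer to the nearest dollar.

$705

Old assessed value = $1,320,100 × 0.334 = $440,913.4
New assessed value = $1,095,683 × 0.334 = $365,958.122
Combined rate = 0.0086 + 0.00081 = 0.00941
Old tax = $440,913.4 × 0.00941 = $4,148.995094
New tax = $365,958.122 × 0.00941 = $3,443.66592802
Reduction = $4,148.995094 − $3,443.66592802 = $705.32916598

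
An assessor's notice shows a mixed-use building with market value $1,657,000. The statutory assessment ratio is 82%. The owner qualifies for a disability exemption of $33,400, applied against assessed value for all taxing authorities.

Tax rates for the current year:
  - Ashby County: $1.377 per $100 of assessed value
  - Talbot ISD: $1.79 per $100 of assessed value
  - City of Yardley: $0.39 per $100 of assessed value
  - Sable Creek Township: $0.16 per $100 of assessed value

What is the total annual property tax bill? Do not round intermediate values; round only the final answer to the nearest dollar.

$49,263

Assessed value = $1,657,000 × 0.82 = $1,358,740
Taxable value = $1,358,740 − $33,400 = $1,325,340
Ashby County: $1,325,340 × 0.01377 = $18,249.9318
Talbot ISD: $1,325,340 × 0.0179 = $23,723.586
City of Yardley: $1,325,340 × 0.0039 = $5,168.826
Sable Creek Township: $1,325,340 × 0.0016 = $2,120.544
Total = $18,249.9318 + $23,723.586 + $5,168.826 + $2,120.544 = $49,262.8878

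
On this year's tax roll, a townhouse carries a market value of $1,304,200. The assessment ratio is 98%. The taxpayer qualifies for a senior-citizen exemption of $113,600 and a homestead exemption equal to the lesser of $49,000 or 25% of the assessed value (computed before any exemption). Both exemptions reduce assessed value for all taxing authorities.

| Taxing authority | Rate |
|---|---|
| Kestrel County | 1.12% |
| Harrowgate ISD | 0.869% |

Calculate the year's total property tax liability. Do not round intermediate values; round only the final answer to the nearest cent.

Assessed value = $1,304,200 × 0.98 = $1,278,116
Homestead exemption = min($49,000, 25% × $1,278,116) = min($49,000, $319,529) = $49,000 (dollar cap binds)
Taxable value = $1,278,116 − $113,600 − $49,000 = $1,115,516
Kestrel County: $1,115,516 × 0.0112 = $12,493.7792
Harrowgate ISD: $1,115,516 × 0.00869 = $9,693.83404
Total = $22,187.61324

$22,187.61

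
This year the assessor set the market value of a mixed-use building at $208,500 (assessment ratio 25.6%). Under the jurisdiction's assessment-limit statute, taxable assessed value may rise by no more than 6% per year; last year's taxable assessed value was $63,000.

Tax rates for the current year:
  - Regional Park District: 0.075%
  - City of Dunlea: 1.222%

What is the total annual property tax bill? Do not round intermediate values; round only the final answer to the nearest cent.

Uncapped assessed value = $208,500 × 0.256 = $53,376
Cap limit = $63,000 × 1.06 = $66,780
Taxable assessed value = min($53,376, $66,780) = $53,376 (cap does not bind)
Regional Park District: $53,376 × 0.00075 = $40.032
City of Dunlea: $53,376 × 0.01222 = $652.25472
Total = $692.28672

$692.29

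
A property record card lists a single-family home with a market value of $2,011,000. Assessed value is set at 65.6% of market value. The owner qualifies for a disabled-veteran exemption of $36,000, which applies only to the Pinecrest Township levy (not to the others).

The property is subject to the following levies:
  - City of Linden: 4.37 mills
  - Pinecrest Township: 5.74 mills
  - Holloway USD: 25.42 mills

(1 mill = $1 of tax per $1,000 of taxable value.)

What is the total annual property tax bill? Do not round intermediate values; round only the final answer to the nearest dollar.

Assessed value = $2,011,000 × 0.656 = $1,319,216
City of Linden: $1,319,216 × 0.00437 = $5,764.97392
Pinecrest Township: ($1,319,216 − $36,000) × 0.00574 = $1,283,216 × 0.00574 = $7,365.65984
Holloway USD: $1,319,216 × 0.02542 = $33,534.47072
Total = $46,665.10448

$46,665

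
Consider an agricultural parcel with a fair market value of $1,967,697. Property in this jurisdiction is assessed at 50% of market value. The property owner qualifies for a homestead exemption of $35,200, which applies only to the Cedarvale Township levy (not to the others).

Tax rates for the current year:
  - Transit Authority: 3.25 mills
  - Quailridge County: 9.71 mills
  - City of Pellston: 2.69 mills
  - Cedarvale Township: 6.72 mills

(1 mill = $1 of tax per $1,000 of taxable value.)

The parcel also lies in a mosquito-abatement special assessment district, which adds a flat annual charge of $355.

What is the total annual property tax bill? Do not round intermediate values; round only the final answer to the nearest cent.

$22,127.15

Assessed value = $1,967,697 × 0.5 = $983,848.5
Transit Authority: $983,848.5 × 0.00325 = $3,197.507625
Quailridge County: $983,848.5 × 0.00971 = $9,553.168935
City of Pellston: $983,848.5 × 0.00269 = $2,646.552465
Cedarvale Township: ($983,848.5 − $35,200) × 0.00672 = $948,648.5 × 0.00672 = $6,374.91792
Levies subtotal = $21,772.146945
Total = $21,772.146945 + $355 = $22,127.146945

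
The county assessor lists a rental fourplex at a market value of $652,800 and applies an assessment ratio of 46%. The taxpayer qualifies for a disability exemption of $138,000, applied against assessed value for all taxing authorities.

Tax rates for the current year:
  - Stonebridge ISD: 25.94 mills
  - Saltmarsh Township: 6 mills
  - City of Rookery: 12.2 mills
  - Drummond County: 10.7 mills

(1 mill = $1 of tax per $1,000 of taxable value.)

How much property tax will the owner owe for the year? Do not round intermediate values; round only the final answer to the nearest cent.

Assessed value = $652,800 × 0.46 = $300,288
Taxable value = $300,288 − $138,000 = $162,288
Stonebridge ISD: $162,288 × 0.02594 = $4,209.75072
Saltmarsh Township: $162,288 × 0.006 = $973.728
City of Rookery: $162,288 × 0.0122 = $1,979.9136
Drummond County: $162,288 × 0.0107 = $1,736.4816
Total = $4,209.75072 + $973.728 + $1,979.9136 + $1,736.4816 = $8,899.87392

$8,899.87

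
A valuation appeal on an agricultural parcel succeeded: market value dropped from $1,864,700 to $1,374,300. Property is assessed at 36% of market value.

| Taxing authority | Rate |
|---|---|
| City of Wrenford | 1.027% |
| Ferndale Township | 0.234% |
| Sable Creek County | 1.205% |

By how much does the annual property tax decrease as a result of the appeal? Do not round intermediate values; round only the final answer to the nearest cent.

Old assessed value = $1,864,700 × 0.36 = $671,292
New assessed value = $1,374,300 × 0.36 = $494,748
Combined rate = 0.01027 + 0.00234 + 0.01205 = 0.02466
Old tax = $671,292 × 0.02466 = $16,554.06072
New tax = $494,748 × 0.02466 = $12,200.48568
Reduction = $16,554.06072 − $12,200.48568 = $4,353.57504

$4,353.58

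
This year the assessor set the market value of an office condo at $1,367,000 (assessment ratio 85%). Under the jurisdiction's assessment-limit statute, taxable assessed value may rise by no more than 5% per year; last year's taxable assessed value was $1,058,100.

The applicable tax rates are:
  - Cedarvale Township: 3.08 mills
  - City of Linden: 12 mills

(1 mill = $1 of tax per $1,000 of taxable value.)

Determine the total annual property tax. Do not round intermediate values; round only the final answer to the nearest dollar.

Uncapped assessed value = $1,367,000 × 0.85 = $1,161,950
Cap limit = $1,058,100 × 1.05 = $1,111,005
Taxable assessed value = min($1,161,950, $1,111,005) = $1,111,005 (cap binds)
Cedarvale Township: $1,111,005 × 0.00308 = $3,421.8954
City of Linden: $1,111,005 × 0.012 = $13,332.06
Total = $16,753.9554

$16,754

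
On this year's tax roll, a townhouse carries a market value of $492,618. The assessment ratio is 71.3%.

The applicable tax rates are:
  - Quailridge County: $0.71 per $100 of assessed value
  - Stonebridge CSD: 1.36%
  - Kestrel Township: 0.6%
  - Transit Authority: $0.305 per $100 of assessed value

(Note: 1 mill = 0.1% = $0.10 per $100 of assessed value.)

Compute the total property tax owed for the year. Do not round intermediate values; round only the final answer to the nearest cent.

$10,449.29

Assessed value = $492,618 × 0.713 = $351,236.634
Quailridge County: $351,236.634 × 0.0071 = $2,493.7801014
Stonebridge CSD: $351,236.634 × 0.0136 = $4,776.8182224
Kestrel Township: $351,236.634 × 0.006 = $2,107.419804
Transit Authority: $351,236.634 × 0.00305 = $1,071.2717337
Total = $10,449.2898615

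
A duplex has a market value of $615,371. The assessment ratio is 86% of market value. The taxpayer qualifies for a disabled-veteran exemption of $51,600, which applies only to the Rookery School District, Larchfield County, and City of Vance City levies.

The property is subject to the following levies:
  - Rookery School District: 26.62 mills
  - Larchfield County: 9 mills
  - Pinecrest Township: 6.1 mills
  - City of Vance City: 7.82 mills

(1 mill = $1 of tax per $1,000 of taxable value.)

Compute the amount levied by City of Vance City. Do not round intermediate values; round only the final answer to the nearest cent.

Assessed value = $615,371 × 0.86 = $529,219.06
City of Vance City taxable value = $529,219.06 − $51,600 = $477,619.06
City of Vance City levy = $477,619.06 × 0.00782 = $3,734.9810492

$3,734.98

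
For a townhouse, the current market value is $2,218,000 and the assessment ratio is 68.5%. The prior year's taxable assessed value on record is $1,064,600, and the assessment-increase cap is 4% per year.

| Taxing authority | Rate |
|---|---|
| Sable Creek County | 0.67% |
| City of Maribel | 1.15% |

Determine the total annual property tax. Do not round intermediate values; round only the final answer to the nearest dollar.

Uncapped assessed value = $2,218,000 × 0.685 = $1,519,330
Cap limit = $1,064,600 × 1.04 = $1,107,184
Taxable assessed value = min($1,519,330, $1,107,184) = $1,107,184 (cap binds)
Sable Creek County: $1,107,184 × 0.0067 = $7,418.1328
City of Maribel: $1,107,184 × 0.0115 = $12,732.616
Total = $20,150.7488

$20,151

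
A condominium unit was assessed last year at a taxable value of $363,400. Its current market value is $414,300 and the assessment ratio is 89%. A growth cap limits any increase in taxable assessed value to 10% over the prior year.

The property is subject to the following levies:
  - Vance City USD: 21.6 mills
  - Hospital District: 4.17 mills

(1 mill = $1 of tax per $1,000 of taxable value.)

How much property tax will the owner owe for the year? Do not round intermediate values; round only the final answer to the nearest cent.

$9,502.09

Uncapped assessed value = $414,300 × 0.89 = $368,727
Cap limit = $363,400 × 1.1 = $399,740
Taxable assessed value = min($368,727, $399,740) = $368,727 (cap does not bind)
Vance City USD: $368,727 × 0.0216 = $7,964.5032
Hospital District: $368,727 × 0.00417 = $1,537.59159
Total = $9,502.09479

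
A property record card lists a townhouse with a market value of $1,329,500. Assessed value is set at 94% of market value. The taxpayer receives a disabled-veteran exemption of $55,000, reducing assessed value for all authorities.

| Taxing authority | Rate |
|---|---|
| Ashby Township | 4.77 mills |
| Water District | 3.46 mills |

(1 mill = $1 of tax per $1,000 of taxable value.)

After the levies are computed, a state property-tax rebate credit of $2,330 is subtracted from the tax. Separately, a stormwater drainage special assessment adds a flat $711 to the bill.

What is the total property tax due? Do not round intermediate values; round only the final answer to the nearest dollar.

$8,214

Assessed value = $1,329,500 × 0.94 = $1,249,730
Taxable value = $1,249,730 − $55,000 = $1,194,730
Ashby Township: $1,194,730 × 0.00477 = $5,698.8621
Water District: $1,194,730 × 0.00346 = $4,133.7658
Levies subtotal = $9,832.6279
After credit = $9,832.6279 − $2,330 = $7,502.6279
Total = $7,502.6279 + $711 = $8,213.6279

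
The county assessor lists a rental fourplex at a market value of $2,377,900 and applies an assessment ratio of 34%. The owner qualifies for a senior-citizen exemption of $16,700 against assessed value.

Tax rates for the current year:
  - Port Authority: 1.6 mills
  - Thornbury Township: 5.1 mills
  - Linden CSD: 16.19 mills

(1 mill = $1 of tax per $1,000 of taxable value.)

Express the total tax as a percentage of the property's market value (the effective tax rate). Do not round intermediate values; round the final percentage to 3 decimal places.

0.762%

Assessed value = $2,377,900 × 0.34 = $808,486
Taxable value = $808,486 − $16,700 = $791,786
Port Authority: $791,786 × 0.0016 = $1,266.8576
Thornbury Township: $791,786 × 0.0051 = $4,038.1086
Linden CSD: $791,786 × 0.01619 = $12,819.01534
Total tax = $18,123.98154
Effective rate = $18,123.98154 ÷ $2,377,900 = 0.762% of market value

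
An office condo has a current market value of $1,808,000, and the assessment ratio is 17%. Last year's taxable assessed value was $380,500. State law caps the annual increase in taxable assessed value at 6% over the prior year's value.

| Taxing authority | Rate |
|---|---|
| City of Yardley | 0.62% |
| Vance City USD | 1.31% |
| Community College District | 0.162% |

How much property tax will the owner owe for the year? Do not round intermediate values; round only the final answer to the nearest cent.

$6,429.97

Uncapped assessed value = $1,808,000 × 0.17 = $307,360
Cap limit = $380,500 × 1.06 = $403,330
Taxable assessed value = min($307,360, $403,330) = $307,360 (cap does not bind)
City of Yardley: $307,360 × 0.0062 = $1,905.632
Vance City USD: $307,360 × 0.0131 = $4,026.416
Community College District: $307,360 × 0.00162 = $497.9232
Total = $6,429.9712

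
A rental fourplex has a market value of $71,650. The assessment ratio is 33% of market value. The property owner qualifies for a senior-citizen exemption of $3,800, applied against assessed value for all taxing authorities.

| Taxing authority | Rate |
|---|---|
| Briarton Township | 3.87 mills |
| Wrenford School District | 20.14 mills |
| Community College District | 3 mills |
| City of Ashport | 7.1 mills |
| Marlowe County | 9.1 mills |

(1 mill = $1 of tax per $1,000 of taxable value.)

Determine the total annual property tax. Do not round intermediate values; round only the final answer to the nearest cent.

Assessed value = $71,650 × 0.33 = $23,644.5
Taxable value = $23,644.5 − $3,800 = $19,844.5
Briarton Township: $19,844.5 × 0.00387 = $76.798215
Wrenford School District: $19,844.5 × 0.02014 = $399.66823
Community College District: $19,844.5 × 0.003 = $59.5335
City of Ashport: $19,844.5 × 0.0071 = $140.89595
Marlowe County: $19,844.5 × 0.0091 = $180.58495
Total = $76.798215 + $399.66823 + $59.5335 + $140.89595 + $180.58495 = $857.480845

$857.48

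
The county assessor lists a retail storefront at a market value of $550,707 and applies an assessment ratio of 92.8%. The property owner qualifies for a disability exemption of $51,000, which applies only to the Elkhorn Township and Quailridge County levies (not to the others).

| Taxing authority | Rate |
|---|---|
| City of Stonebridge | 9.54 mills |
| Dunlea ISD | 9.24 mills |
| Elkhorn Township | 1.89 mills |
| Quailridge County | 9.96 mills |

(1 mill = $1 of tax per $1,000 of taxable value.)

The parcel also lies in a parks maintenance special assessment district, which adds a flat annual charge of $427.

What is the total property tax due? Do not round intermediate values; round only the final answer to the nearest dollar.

$15,476

Assessed value = $550,707 × 0.928 = $511,056.096
City of Stonebridge: $511,056.096 × 0.00954 = $4,875.47515584
Dunlea ISD: $511,056.096 × 0.00924 = $4,722.15832704
Elkhorn Township: ($511,056.096 − $51,000) × 0.00189 = $460,056.096 × 0.00189 = $869.50602144
Quailridge County: ($511,056.096 − $51,000) × 0.00996 = $460,056.096 × 0.00996 = $4,582.15871616
Levies subtotal = $15,049.29822048
Total = $15,049.29822048 + $427 = $15,476.29822048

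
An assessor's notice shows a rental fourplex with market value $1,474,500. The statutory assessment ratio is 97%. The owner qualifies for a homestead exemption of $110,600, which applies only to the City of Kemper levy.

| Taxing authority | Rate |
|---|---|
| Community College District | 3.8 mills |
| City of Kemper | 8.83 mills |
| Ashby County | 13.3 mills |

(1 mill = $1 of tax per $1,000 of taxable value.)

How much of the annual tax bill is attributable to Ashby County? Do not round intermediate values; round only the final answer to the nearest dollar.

$19,023

Assessed value = $1,474,500 × 0.97 = $1,430,265
Ashby County taxable value = $1,430,265 (exemption does not apply)
Ashby County levy = $1,430,265 × 0.0133 = $19,022.5245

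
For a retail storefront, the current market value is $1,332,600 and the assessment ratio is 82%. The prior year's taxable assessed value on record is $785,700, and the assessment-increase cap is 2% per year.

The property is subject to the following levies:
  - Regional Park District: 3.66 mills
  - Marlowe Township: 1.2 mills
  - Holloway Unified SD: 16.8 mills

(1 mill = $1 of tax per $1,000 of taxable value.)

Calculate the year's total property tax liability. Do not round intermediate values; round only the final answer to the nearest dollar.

Uncapped assessed value = $1,332,600 × 0.82 = $1,092,732
Cap limit = $785,700 × 1.02 = $801,414
Taxable assessed value = min($1,092,732, $801,414) = $801,414 (cap binds)
Regional Park District: $801,414 × 0.00366 = $2,933.17524
Marlowe Township: $801,414 × 0.0012 = $961.6968
Holloway Unified SD: $801,414 × 0.0168 = $13,463.7552
Total = $17,358.62724

$17,359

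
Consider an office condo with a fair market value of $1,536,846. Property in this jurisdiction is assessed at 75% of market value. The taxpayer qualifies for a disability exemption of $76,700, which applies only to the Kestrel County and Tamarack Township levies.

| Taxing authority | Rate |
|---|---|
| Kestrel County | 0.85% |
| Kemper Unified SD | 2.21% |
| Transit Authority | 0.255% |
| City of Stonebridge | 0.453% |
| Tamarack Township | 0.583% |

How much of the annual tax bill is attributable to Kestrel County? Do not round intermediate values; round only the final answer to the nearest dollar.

Assessed value = $1,536,846 × 0.75 = $1,152,634.5
Kestrel County taxable value = $1,152,634.5 − $76,700 = $1,075,934.5
Kestrel County levy = $1,075,934.5 × 0.0085 = $9,145.44325

$9,145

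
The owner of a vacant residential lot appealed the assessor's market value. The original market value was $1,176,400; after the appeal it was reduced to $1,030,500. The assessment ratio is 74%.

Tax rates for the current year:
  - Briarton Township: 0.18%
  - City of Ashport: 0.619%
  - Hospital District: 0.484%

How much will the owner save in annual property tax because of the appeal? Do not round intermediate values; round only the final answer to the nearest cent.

$1,385.20

Old assessed value = $1,176,400 × 0.74 = $870,536
New assessed value = $1,030,500 × 0.74 = $762,570
Combined rate = 0.0018 + 0.00619 + 0.00484 = 0.01283
Old tax = $870,536 × 0.01283 = $11,168.97688
New tax = $762,570 × 0.01283 = $9,783.7731
Reduction = $11,168.97688 − $9,783.7731 = $1,385.20378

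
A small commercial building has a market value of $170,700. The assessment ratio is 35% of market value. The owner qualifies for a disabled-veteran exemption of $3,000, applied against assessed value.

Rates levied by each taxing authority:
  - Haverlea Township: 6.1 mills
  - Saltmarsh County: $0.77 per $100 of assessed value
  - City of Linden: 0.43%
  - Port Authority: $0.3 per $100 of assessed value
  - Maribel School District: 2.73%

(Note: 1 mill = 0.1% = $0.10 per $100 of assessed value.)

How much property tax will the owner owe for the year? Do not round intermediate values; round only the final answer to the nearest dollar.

Assessed value = $170,700 × 0.35 = $59,745
Taxable value = $59,745 − $3,000 = $56,745
Haverlea Township: $56,745 × 0.0061 = $346.1445
Saltmarsh County: $56,745 × 0.0077 = $436.9365
City of Linden: $56,745 × 0.0043 = $244.0035
Port Authority: $56,745 × 0.003 = $170.235
Maribel School District: $56,745 × 0.0273 = $1,549.1385
Total = $2,746.458

$2,746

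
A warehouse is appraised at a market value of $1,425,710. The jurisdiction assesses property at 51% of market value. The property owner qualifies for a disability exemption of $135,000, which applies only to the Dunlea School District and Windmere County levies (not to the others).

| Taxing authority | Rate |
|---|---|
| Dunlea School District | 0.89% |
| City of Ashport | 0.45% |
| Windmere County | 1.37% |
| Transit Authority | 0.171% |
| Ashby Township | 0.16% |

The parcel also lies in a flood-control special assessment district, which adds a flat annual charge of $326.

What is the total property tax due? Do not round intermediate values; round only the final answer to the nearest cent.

$19,386.48

Assessed value = $1,425,710 × 0.51 = $727,112.1
Dunlea School District: ($727,112.1 − $135,000) × 0.0089 = $592,112.1 × 0.0089 = $5,269.79769
City of Ashport: $727,112.1 × 0.0045 = $3,272.00445
Windmere County: ($727,112.1 − $135,000) × 0.0137 = $592,112.1 × 0.0137 = $8,111.93577
Transit Authority: $727,112.1 × 0.00171 = $1,243.361691
Ashby Township: $727,112.1 × 0.0016 = $1,163.37936
Levies subtotal = $19,060.478961
Total = $19,060.478961 + $326 = $19,386.478961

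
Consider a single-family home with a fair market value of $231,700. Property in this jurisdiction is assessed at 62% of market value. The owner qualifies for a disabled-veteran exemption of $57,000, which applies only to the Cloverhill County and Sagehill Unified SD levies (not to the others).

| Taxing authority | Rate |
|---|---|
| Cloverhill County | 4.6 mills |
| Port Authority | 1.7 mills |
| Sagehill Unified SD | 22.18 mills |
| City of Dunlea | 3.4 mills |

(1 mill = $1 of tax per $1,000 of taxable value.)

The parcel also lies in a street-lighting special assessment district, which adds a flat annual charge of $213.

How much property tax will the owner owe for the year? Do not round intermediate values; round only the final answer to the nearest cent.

$3,266.23

Assessed value = $231,700 × 0.62 = $143,654
Cloverhill County: ($143,654 − $57,000) × 0.0046 = $86,654 × 0.0046 = $398.6084
Port Authority: $143,654 × 0.0017 = $244.2118
Sagehill Unified SD: ($143,654 − $57,000) × 0.02218 = $86,654 × 0.02218 = $1,921.98572
City of Dunlea: $143,654 × 0.0034 = $488.4236
Levies subtotal = $3,053.22952
Total = $3,053.22952 + $213 = $3,266.22952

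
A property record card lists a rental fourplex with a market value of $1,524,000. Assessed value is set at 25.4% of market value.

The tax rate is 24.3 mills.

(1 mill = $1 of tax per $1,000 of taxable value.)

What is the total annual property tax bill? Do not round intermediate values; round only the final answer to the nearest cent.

Assessed value = $1,524,000 × 0.254 = $387,096
Tax = $387,096 × 0.0243 = $9,406.4328

$9,406.43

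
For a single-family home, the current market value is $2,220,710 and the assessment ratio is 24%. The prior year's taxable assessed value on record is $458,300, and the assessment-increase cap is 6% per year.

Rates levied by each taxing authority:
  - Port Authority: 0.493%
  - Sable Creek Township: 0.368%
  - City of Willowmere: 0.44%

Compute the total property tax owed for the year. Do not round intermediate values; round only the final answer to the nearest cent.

$6,320.23

Uncapped assessed value = $2,220,710 × 0.24 = $532,970.4
Cap limit = $458,300 × 1.06 = $485,798
Taxable assessed value = min($532,970.4, $485,798) = $485,798 (cap binds)
Port Authority: $485,798 × 0.00493 = $2,394.98414
Sable Creek Township: $485,798 × 0.00368 = $1,787.73664
City of Willowmere: $485,798 × 0.0044 = $2,137.5112
Total = $6,320.23198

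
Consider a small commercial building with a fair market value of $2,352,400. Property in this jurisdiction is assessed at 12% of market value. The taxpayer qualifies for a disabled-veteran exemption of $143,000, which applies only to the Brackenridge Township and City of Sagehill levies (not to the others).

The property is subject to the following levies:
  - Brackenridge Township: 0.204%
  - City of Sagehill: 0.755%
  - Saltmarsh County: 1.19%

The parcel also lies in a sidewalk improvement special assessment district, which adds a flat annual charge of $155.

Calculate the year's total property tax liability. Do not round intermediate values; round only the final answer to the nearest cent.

Assessed value = $2,352,400 × 0.12 = $282,288
Brackenridge Township: ($282,288 − $143,000) × 0.00204 = $139,288 × 0.00204 = $284.14752
City of Sagehill: ($282,288 − $143,000) × 0.00755 = $139,288 × 0.00755 = $1,051.6244
Saltmarsh County: $282,288 × 0.0119 = $3,359.2272
Levies subtotal = $4,694.99912
Total = $4,694.99912 + $155 = $4,849.99912

$4,850.00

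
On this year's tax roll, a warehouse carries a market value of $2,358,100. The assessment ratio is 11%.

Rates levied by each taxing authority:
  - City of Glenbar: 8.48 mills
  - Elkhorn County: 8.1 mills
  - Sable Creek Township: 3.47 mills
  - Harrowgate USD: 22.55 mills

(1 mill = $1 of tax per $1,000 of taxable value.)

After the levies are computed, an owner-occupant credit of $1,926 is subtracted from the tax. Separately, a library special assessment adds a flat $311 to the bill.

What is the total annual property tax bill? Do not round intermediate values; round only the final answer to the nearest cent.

Assessed value = $2,358,100 × 0.11 = $259,391
City of Glenbar: $259,391 × 0.00848 = $2,199.63568
Elkhorn County: $259,391 × 0.0081 = $2,101.0671
Sable Creek Township: $259,391 × 0.00347 = $900.08677
Harrowgate USD: $259,391 × 0.02255 = $5,849.26705
Levies subtotal = $11,050.0566
After credit = $11,050.0566 − $1,926 = $9,124.0566
Total = $9,124.0566 + $311 = $9,435.0566

$9,435.06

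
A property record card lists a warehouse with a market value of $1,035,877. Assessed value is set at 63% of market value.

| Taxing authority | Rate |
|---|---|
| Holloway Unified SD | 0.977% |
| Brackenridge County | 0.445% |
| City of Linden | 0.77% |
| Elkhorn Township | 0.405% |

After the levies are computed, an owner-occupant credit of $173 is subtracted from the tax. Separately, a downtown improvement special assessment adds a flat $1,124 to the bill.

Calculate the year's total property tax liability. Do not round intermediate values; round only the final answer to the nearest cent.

Assessed value = $1,035,877 × 0.63 = $652,602.51
Holloway Unified SD: $652,602.51 × 0.00977 = $6,375.9265227
Brackenridge County: $652,602.51 × 0.00445 = $2,904.0811695
City of Linden: $652,602.51 × 0.0077 = $5,025.039327
Elkhorn Township: $652,602.51 × 0.00405 = $2,643.0401655
Levies subtotal = $16,948.0871847
After credit = $16,948.0871847 − $173 = $16,775.0871847
Total = $16,775.0871847 + $1,124 = $17,899.0871847

$17,899.09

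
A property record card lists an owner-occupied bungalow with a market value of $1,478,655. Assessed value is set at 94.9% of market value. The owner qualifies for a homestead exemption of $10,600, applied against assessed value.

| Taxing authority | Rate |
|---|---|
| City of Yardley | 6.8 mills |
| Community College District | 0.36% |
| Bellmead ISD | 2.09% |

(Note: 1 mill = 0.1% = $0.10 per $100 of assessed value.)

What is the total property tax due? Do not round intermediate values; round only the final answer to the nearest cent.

Assessed value = $1,478,655 × 0.949 = $1,403,243.595
Taxable value = $1,403,243.595 − $10,600 = $1,392,643.595
City of Yardley: $1,392,643.595 × 0.0068 = $9,469.976446
Community College District: $1,392,643.595 × 0.0036 = $5,013.516942
Bellmead ISD: $1,392,643.595 × 0.0209 = $29,106.2511355
Total = $43,589.7445235

$43,589.74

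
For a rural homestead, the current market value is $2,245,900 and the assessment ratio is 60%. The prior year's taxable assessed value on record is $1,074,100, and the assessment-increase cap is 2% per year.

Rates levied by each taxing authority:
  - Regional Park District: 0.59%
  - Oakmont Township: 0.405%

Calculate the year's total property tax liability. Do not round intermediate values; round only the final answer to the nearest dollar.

$10,901

Uncapped assessed value = $2,245,900 × 0.6 = $1,347,540
Cap limit = $1,074,100 × 1.02 = $1,095,582
Taxable assessed value = min($1,347,540, $1,095,582) = $1,095,582 (cap binds)
Regional Park District: $1,095,582 × 0.0059 = $6,463.9338
Oakmont Township: $1,095,582 × 0.00405 = $4,437.1071
Total = $10,901.0409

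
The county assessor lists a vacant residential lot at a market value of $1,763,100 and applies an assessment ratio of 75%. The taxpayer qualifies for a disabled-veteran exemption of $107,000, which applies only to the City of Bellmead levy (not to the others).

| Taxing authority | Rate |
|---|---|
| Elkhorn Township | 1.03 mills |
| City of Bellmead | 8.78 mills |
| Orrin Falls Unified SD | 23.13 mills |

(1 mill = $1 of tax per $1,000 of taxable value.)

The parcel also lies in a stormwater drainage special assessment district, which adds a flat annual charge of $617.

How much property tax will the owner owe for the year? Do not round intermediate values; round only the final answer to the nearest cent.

Assessed value = $1,763,100 × 0.75 = $1,322,325
Elkhorn Township: $1,322,325 × 0.00103 = $1,361.99475
City of Bellmead: ($1,322,325 − $107,000) × 0.00878 = $1,215,325 × 0.00878 = $10,670.5535
Orrin Falls Unified SD: $1,322,325 × 0.02313 = $30,585.37725
Levies subtotal = $42,617.9255
Total = $42,617.9255 + $617 = $43,234.9255

$43,234.93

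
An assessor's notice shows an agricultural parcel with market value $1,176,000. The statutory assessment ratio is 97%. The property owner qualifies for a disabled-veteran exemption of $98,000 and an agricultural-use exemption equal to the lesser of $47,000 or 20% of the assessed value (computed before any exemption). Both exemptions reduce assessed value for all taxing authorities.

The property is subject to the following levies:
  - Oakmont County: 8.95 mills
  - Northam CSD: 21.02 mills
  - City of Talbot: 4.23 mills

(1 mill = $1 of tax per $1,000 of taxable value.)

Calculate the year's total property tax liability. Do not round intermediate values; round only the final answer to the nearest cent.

Assessed value = $1,176,000 × 0.97 = $1,140,720
Agricultural-use exemption = min($47,000, 20% × $1,140,720) = min($47,000, $228,144) = $47,000 (dollar cap binds)
Taxable value = $1,140,720 − $98,000 − $47,000 = $995,720
Oakmont County: $995,720 × 0.00895 = $8,911.694
Northam CSD: $995,720 × 0.02102 = $20,930.0344
City of Talbot: $995,720 × 0.00423 = $4,211.8956
Total = $34,053.624

$34,053.62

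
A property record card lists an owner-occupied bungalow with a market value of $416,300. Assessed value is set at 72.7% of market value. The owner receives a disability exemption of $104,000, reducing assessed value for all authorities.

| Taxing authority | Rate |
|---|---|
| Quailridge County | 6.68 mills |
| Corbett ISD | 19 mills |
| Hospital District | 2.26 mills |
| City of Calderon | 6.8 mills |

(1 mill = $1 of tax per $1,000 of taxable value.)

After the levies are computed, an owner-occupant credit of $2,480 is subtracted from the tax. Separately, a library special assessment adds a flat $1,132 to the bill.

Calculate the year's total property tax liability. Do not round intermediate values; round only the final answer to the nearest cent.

Assessed value = $416,300 × 0.727 = $302,650.1
Taxable value = $302,650.1 − $104,000 = $198,650.1
Quailridge County: $198,650.1 × 0.00668 = $1,326.982668
Corbett ISD: $198,650.1 × 0.019 = $3,774.3519
Hospital District: $198,650.1 × 0.00226 = $448.949226
City of Calderon: $198,650.1 × 0.0068 = $1,350.82068
Levies subtotal = $6,901.104474
After credit = $6,901.104474 − $2,480 = $4,421.104474
Total = $4,421.104474 + $1,132 = $5,553.104474

$5,553.10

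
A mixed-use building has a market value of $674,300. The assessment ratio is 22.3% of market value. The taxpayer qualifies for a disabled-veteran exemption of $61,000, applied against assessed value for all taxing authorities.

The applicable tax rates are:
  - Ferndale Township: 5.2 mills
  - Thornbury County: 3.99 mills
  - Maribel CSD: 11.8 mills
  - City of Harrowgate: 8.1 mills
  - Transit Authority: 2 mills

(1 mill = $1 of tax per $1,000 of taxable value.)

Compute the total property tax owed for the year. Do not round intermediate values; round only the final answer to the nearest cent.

$2,778.48

Assessed value = $674,300 × 0.223 = $150,368.9
Taxable value = $150,368.9 − $61,000 = $89,368.9
Ferndale Township: $89,368.9 × 0.0052 = $464.71828
Thornbury County: $89,368.9 × 0.00399 = $356.581911
Maribel CSD: $89,368.9 × 0.0118 = $1,054.55302
City of Harrowgate: $89,368.9 × 0.0081 = $723.88809
Transit Authority: $89,368.9 × 0.002 = $178.7378
Total = $464.71828 + $356.581911 + $1,054.55302 + $723.88809 + $178.7378 = $2,778.479101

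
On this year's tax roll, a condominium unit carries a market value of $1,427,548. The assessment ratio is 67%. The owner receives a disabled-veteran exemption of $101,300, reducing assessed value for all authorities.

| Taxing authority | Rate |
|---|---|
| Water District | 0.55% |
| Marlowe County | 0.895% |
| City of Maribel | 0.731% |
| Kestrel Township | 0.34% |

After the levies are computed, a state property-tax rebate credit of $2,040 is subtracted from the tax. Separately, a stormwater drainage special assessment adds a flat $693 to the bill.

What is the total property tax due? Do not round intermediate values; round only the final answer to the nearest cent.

Assessed value = $1,427,548 × 0.67 = $956,457.16
Taxable value = $956,457.16 − $101,300 = $855,157.16
Water District: $855,157.16 × 0.0055 = $4,703.36438
Marlowe County: $855,157.16 × 0.00895 = $7,653.656582
City of Maribel: $855,157.16 × 0.00731 = $6,251.1988396
Kestrel Township: $855,157.16 × 0.0034 = $2,907.534344
Levies subtotal = $21,515.7541456
After credit = $21,515.7541456 − $2,040 = $19,475.7541456
Total = $19,475.7541456 + $693 = $20,168.7541456

$20,168.75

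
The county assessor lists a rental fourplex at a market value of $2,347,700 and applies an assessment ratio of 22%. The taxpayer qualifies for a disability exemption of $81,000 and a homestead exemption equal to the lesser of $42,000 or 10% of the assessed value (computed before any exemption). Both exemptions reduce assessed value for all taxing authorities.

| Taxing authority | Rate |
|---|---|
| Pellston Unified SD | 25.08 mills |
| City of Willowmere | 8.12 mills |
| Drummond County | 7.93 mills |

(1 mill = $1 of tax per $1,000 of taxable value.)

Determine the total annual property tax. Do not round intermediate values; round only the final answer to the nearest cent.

Assessed value = $2,347,700 × 0.22 = $516,494
Homestead exemption = min($42,000, 10% × $516,494) = min($42,000, $51,649.4) = $42,000 (dollar cap binds)
Taxable value = $516,494 − $81,000 − $42,000 = $393,494
Pellston Unified SD: $393,494 × 0.02508 = $9,868.82952
City of Willowmere: $393,494 × 0.00812 = $3,195.17128
Drummond County: $393,494 × 0.00793 = $3,120.40742
Total = $16,184.40822

$16,184.41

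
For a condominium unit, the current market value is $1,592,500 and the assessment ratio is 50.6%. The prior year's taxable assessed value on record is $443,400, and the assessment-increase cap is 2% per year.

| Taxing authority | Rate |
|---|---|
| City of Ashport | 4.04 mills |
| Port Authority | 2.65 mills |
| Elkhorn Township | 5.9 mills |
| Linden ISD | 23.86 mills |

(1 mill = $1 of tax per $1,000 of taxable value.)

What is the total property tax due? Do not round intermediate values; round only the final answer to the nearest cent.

$16,485.17

Uncapped assessed value = $1,592,500 × 0.506 = $805,805
Cap limit = $443,400 × 1.02 = $452,268
Taxable assessed value = min($805,805, $452,268) = $452,268 (cap binds)
City of Ashport: $452,268 × 0.00404 = $1,827.16272
Port Authority: $452,268 × 0.00265 = $1,198.5102
Elkhorn Township: $452,268 × 0.0059 = $2,668.3812
Linden ISD: $452,268 × 0.02386 = $10,791.11448
Total = $16,485.1686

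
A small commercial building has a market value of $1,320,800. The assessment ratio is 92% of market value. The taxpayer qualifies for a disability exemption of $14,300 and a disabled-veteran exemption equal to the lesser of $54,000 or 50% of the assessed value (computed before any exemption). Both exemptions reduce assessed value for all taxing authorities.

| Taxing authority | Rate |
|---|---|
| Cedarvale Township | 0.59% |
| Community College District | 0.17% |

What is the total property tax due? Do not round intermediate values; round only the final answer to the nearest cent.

$8,715.95

Assessed value = $1,320,800 × 0.92 = $1,215,136
Disabled-veteran exemption = min($54,000, 50% × $1,215,136) = min($54,000, $607,568) = $54,000 (dollar cap binds)
Taxable value = $1,215,136 − $14,300 − $54,000 = $1,146,836
Cedarvale Township: $1,146,836 × 0.0059 = $6,766.3324
Community College District: $1,146,836 × 0.0017 = $1,949.6212
Total = $8,715.9536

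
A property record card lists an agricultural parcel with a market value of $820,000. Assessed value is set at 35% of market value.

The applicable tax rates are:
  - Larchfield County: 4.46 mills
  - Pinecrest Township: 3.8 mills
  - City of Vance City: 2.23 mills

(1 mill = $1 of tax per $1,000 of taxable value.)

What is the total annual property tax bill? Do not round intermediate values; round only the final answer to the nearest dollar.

Assessed value = $820,000 × 0.35 = $287,000
Larchfield County: $287,000 × 0.00446 = $1,280.02
Pinecrest Township: $287,000 × 0.0038 = $1,090.6
City of Vance City: $287,000 × 0.00223 = $640.01
Total = $1,280.02 + $1,090.6 + $640.01 = $3,010.63

$3,011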